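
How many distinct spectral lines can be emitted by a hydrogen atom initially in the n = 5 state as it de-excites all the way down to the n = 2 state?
6

The electron can occupy levels n = 2, 3, ..., 5 during de-excitation — that is m = 5 - 2 + 1 = 4 distinct levels.

The number of distinct spectral lines equals the number of ways to choose 2 of these m levels (each pair gives one possible emission transition):

Number of lines = m(m-1)/2 = 4×3/2 = 6

These correspond to all possible transitions between the 4 levels:
5 → 4, 5 → 3, 5 → 2, 4 → 3, 4 → 2, 3 → 2

Each transition produces a photon with a unique energy (and thus wavelength). This count does not depend on Z.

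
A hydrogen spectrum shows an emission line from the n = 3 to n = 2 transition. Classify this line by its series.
Balmer series

The spectral series in hydrogen are named based on the final (lower) energy level:
- Lyman series: n_final = 1 (ultraviolet)
- Balmer series: n_final = 2 (visible/near-UV)
- Paschen series: n_final = 3 (infrared)
- Brackett series: n_final = 4 (infrared)
- Pfund series: n_final = 5 (far infrared)

Since this transition ends at n = 2, it belongs to the Balmer series.

For reference, this 3 → 2 line has photon energy
ΔE = 13.6057 eV × (1/2² - 1/3²) = 1.88968056 eV,
corresponding to wavelength λ = hc/ΔE = 1239.84 eV·nm / 1.88968056 eV = 656.1109 nm in the visible/near-UV region.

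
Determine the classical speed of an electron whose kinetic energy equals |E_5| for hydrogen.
4.375e+05 m/s (or 0.145947% of c)

The binding energy at n = 5 for hydrogen is:
E_5 = -13.6057/5² = -0.54422800 eV
|E_5| = 0.54422800 eV

Convert to Joules:
KE = 0.54422800 eV × (1.602177 × 10⁻¹⁹ J/eV) = 8.71950e-20 J

Using KE = ½mv²:
v = √(2·KE/m_e)
v = √(2 × 8.71950e-20 J / 9.10938 × 10⁻³¹ kg)
v = 4.375e+05 m/s

This is approximately 0.145947% the speed of light.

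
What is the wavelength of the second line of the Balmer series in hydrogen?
486.00807 nm

The lines of a series are numbered from the longest wavelength (smallest ΔE) outward; the second line is the transition from n = n_f + 2 to n_f.
The Balmer series has all transitions ending at n_f = 2.

For H, the second line (β-line) is the jump from n = 4 to n = 2:
E_4 = -13.6057 / 4² = -0.850356250 eV
E_2 = -13.6057 / 2² = -3.401425000 eV
ΔE = E_4 - E_2 = 2.551068750 eV

λ = hc/E = 1239.84 eV·nm / 2.551068750 eV
λ = 486.00807 nm

This is the β-line of the Balmer series in H.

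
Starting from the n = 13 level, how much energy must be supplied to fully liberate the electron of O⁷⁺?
5.15245 eV

The ionization energy is the energy needed to remove the electron completely (n → ∞).

For a hydrogen-like ion with Z = 8, E_n = -13.6057 Z² / n² eV.

At n = 13: E_13 = -13.6057 × 8² / 13² = -5.15245444 eV
At n = ∞: E_∞ = 0 eV

Ionization energy = E_∞ - E_13 = 0 - (-5.15245444) = 5.15245444 eV
Ionization energy ≈ 5.15245 eV

This is also called the binding energy of the electron in state n = 13.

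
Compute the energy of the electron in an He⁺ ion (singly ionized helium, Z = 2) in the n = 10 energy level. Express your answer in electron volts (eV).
-0.544 eV

The energy levels of a hydrogen-like atom are given by:
E_n = -13.6057 Z² / n² eV  (with Z = 2 for He⁺)

For n = 10:
E_10 = -13.6057 × 2² / 10²
E_10 = -13.6057 × 4 / 100
E_10 = -0.544 eV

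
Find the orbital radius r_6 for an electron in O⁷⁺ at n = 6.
0.238130 nm (or 2.381298 Å)

The Bohr radius formula is:
r_n = n² a₀ / Z

where a₀ = 0.052917721 nm is the Bohr radius.

For O⁷⁺ (Z = 8) at n = 6:
r_6 = 6² × 0.052917721 nm / 8
r_6 = 36 × 0.052917721 nm / 8
r_6 = 1.9050380 nm / 8
r_6 = 0.238130 nm

The electron orbits at approximately 0.238130 nm from the nucleus.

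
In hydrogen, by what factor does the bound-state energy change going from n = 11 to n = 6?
3.36111

Using E_n = -13.6057 Z² / n² eV with Z = 1:

E_6 = -13.6057 / 6² = -13.6057 / 36 = -0.37793611111 eV
E_11 = -13.6057 / 11² = -13.6057 / 121 = -0.11244380165 eV

The ratio is:
E_6/E_11 = (-0.37793611111) / (-0.11244380165)
E_6/E_11 = (-13.6057/36) / (-13.6057/121)
E_6/E_11 = 121/36
E_6/E_11 = 3.36111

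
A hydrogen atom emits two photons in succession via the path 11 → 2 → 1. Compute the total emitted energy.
13.4933 eV

The energy levels of hydrogen are E_n = -13.6057 / n² eV.

First transition (11 → 2):
ΔE₁ = |E_2 - E_11|
ΔE₁ = |-3.4014250000 - (-0.1124438017)| = 3.2889812 eV

Second transition (2 → 1):
ΔE₂ = |E_1 - E_2|
ΔE₂ = |-13.6057000000 - (-3.4014250000)| = 10.2042750 eV

Total energy released:
E_total = ΔE₁ + ΔE₂ = 3.2889812 + 10.2042750 = 13.4933 eV

Note: This equals the direct transition 11 → 1: 13.4933 eV ✓
Energy is conserved regardless of the path taken.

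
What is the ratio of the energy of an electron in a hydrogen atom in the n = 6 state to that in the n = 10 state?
2.78

Using E_n = -13.6057 Z² / n² eV with Z = 1:

E_6 = -13.6057 / 6² = -13.6057 / 36 = -0.37793611 eV
E_10 = -13.6057 / 10² = -13.6057 / 100 = -0.13605700 eV

The ratio is:
E_6/E_10 = (-0.37793611) / (-0.13605700)
E_6/E_10 = (-13.6057/36) / (-13.6057/100)
E_6/E_10 = 100/36
E_6/E_10 = 2.78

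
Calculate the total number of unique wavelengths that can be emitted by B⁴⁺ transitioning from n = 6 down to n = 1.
15

The electron can occupy levels n = 1, 2, ..., 6 during de-excitation — that is m = 6 - 1 + 1 = 6 distinct levels.

The number of distinct spectral lines equals the number of ways to choose 2 of these m levels (each pair gives one possible emission transition):

Number of lines = m(m-1)/2 = 6×5/2 = 15

These correspond to all possible transitions between the 6 levels:
6 → 5, 6 → 4, 6 → 3, 6 → 2, 6 → 1, 5 → 4, 5 → 3, 5 → 2...

Each transition produces a photon with a unique energy (and thus wavelength). This count does not depend on Z.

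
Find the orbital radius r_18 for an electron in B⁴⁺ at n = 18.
3.4291 nm (or 34.2907 Å)

The Bohr radius formula is:
r_n = n² a₀ / Z

where a₀ = 0.0529177 nm is the Bohr radius.

For B⁴⁺ (Z = 5) at n = 18:
r_18 = 18² × 0.0529177 nm / 5
r_18 = 324 × 0.0529177 nm / 5
r_18 = 17.14533 nm / 5
r_18 = 3.4291 nm

The electron orbits at approximately 3.4291 nm from the nucleus.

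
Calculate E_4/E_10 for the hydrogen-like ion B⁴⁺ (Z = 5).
6.250000

Using E_n = -13.6057 Z² / n² eV with Z = 5:

E_4 = -13.6057 × 5² / 4² = -340.1425 / 16 = -21.258906250000 eV
E_10 = -13.6057 × 5² / 10² = -340.1425 / 100 = -3.401425000000 eV

The ratio is:
E_4/E_10 = (-21.258906250000) / (-3.401425000000)
E_4/E_10 = (-340.1425/16) / (-340.1425/100)
E_4/E_10 = 100/16
E_4/E_10 = 6.250000
(Note: the Z² factors cancel in the ratio.)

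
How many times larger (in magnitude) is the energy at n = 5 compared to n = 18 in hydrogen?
12.96000

Using E_n = -13.6057 Z² / n² eV with Z = 1:

E_5 = -13.6057 / 5² = -13.6057 / 25 = -0.54422800000 eV
E_18 = -13.6057 / 18² = -13.6057 / 324 = -0.04199290123 eV

The ratio is:
E_5/E_18 = (-0.54422800000) / (-0.04199290123)
E_5/E_18 = (-13.6057/25) / (-13.6057/324)
E_5/E_18 = 324/25
E_5/E_18 = 12.96000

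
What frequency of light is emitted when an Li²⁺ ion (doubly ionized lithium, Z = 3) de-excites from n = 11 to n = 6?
5.78e+14 Hz

First, find the transition energy:
E_11 = -13.6057 × 3² / 11² = -1.0119942 eV
E_6 = -13.6057 × 3² / 6² = -3.4014250 eV
|ΔE| = |E_6 - E_11| = 2.3894308 eV

Convert to Joules: E = 2.3894308 eV × (1.602177 × 10⁻¹⁹ J/eV) = 3.8283e-19 J

Using E = hf:
f = E/h = 3.8283e-19 J / (6.62607 × 10⁻³⁴ J·s)
f = 5.78e+14 Hz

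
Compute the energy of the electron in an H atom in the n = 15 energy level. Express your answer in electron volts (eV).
-0.060 eV

The energy levels of a hydrogen-like atom are given by:
E_n = -13.6057 eV / n²

For n = 15:
E_15 = -13.6057 eV / 15²
E_15 = -13.6057 eV / 225
E_15 = -0.060 eV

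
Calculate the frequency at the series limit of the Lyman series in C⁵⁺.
1.1843e+17 Hz

The series limit corresponds to the transition from n = ∞ to n = 1.
This is the highest energy (shortest wavelength) transition in the Lyman series.

E_∞ = 0 eV
E_1 = -13.6057 × 6² / 1² = -489.80520 eV

Energy at series limit:
ΔE = E_∞ - E_1 = 0 - (-489.80520) = 489.80520 eV
E = 489.80520 eV × (1.602177 × 10⁻¹⁹ J/eV) = 7.847546e-17 J
f = E/h = 7.847546e-17 J / (6.62607 × 10⁻³⁴ J·s) = 1.1843e+17 Hz

This energy equals the ionization energy from the n = 1 state of C⁵⁺.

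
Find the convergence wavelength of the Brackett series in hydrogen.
1458.024 nm

The series limit corresponds to the transition from n = ∞ to n = 4.
This is the highest energy (shortest wavelength) transition in the Brackett series.

E_∞ = 0 eV
E_4 = -13.6057 / 4² = -0.850356250 eV

Energy at series limit:
ΔE = E_∞ - E_4 = 0 - (-0.850356250) = 0.850356250 eV
λ = hc/E = 1239.84 eV·nm / 0.850356250 eV = 1458.024 nm

This energy equals the ionization energy from the n = 4 state of hydrogen.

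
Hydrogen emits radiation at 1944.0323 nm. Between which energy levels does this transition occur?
n = 8 → n = 4

First, find the photon energy from the wavelength (hc = 1239.84 eV·nm):
E = hc/λ = 1239.84 eV·nm / 1944.0323 nm = 0.63776718 eV

The energy levels of hydrogen satisfy E_n = -13.6057 / n² eV, so an emission n_i → n_f releases
ΔE = 13.6057 × (1/n_f² − 1/n_i²) eV.

Setting ΔE equal to the photon energy:
1/n_f² − 1/n_i² = 0.63776718 / 13.6057 = 0.046874999

Since 1/n_i² must be positive, we need 1/n_f² > 0.046874999, i.e. n_f ≤ 4. For each allowed n_f, solve n_i = (1/n_f² − 0.046874999)^(−1/2) and check whether it is a whole number:
  n_f = 1: 1/n_i² = 1.000000000 − 0.046874999 = 0.953125001 → n_i = 1.024  (not an integer) ✗
  n_f = 2: 1/n_i² = 0.250000000 − 0.046874999 = 0.203125001 → n_i = 2.219  (not an integer) ✗
  n_f = 3: 1/n_i² = 0.111111111 − 0.046874999 = 0.064236112 → n_i = 3.946  (not an integer) ✗
  n_f = 4: 1/n_i² = 0.062500000 − 0.046874999 = 0.015625001 → n_i = 8.000  → integer, n_i = 8 ✓

Only n_f = 4 gives an integer upper level, n_i = 8.

The transition is from n = 8 to n = 4 (emission).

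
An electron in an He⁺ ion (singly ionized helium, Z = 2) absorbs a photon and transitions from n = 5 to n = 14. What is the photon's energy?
1.899 eV

The energy levels of a hydrogen-like atom are E_n = -13.6057 Z² eV / n².

Energy at n = 5: E_5 = -13.6057 × 2² / 5² = -2.176912 eV
Energy at n = 14: E_14 = -13.6057 × 2² / 14² = -0.277667 eV

The excitation energy is the difference:
ΔE = E_14 - E_5
ΔE = -0.277667 - (-2.176912)
ΔE = 1.899 eV

Since this is positive, energy must be absorbed (photon absorption).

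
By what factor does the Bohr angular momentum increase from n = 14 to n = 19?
1.35714

In the Bohr model, L_n = nℏ, so the ratio is purely the ratio of quantum numbers:

L_19/L_14 = 19ℏ / 14ℏ = 19/14 = 1.35714

The angular momentum scales linearly with n.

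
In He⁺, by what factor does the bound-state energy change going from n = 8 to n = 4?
4.0000

Using E_n = -13.6057 Z² / n² eV with Z = 2:

E_4 = -13.6057 × 2² / 4² = -54.4228 / 16 = -3.4014250000 eV
E_8 = -13.6057 × 2² / 8² = -54.4228 / 64 = -0.8503562500 eV

The ratio is:
E_4/E_8 = (-3.4014250000) / (-0.8503562500)
E_4/E_8 = (-54.4228/16) / (-54.4228/64)
E_4/E_8 = 64/16
E_4/E_8 = 4.0000
(Note: the Z² factors cancel in the ratio.)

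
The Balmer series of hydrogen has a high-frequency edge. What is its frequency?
8.225e+14 Hz

The series limit corresponds to the transition from n = ∞ to n = 2.
This is the highest energy (shortest wavelength) transition in the Balmer series.

E_∞ = 0 eV
E_2 = -13.6057 / 2² = -3.401425 eV

Energy at series limit:
ΔE = E_∞ - E_2 = 0 - (-3.401425) = 3.401425 eV
E = 3.401425 eV × (1.602177 × 10⁻¹⁹ J/eV) = 5.44968e-19 J
f = E/h = 5.44968e-19 J / (6.62607 × 10⁻³⁴ J·s) = 8.225e+14 Hz

This energy equals the ionization energy from the n = 2 state of hydrogen.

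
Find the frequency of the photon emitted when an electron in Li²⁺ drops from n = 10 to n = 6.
5.26e+14 Hz

First, find the transition energy:
E_10 = -13.6057 × 3² / 10² = -1.22451 eV
E_6 = -13.6057 × 3² / 6² = -3.40143 eV
|ΔE| = |E_6 - E_10| = 2.17692 eV

Convert to Joules: E = 2.17692 eV × (1.602177 × 10⁻¹⁹ J/eV) = 3.4878e-19 J

Using E = hf:
f = E/h = 3.4878e-19 J / (6.62607 × 10⁻³⁴ J·s)
f = 5.26e+14 Hz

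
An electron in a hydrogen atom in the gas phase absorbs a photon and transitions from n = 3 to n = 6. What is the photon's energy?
1.134 eV

The energy levels of a hydrogen-like atom are E_n = -13.6057 eV / n².

Energy at n = 3: E_3 = -13.6057 / 3² = -1.511744 eV
Energy at n = 6: E_6 = -13.6057 / 6² = -0.377936 eV

The excitation energy is the difference:
ΔE = E_6 - E_3
ΔE = -0.377936 - (-1.511744)
ΔE = 1.134 eV

Since this is positive, energy must be absorbed (photon absorption).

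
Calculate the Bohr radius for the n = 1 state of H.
0.05292 nm (or 0.52918 Å)

The Bohr radius formula is:
r_n = n² a₀ / Z

where a₀ = 0.05291772 nm is the Bohr radius.

For H (Z = 1) at n = 1:
r_1 = 1² × 0.05291772 nm / 1
r_1 = 1 × 0.05291772 nm / 1
r_1 = 0.052918 nm / 1
r_1 = 0.05292 nm

The electron orbits at approximately 0.05292 nm from the nucleus.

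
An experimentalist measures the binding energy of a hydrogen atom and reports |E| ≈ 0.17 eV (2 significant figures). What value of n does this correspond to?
n = 9

The exact energy levels follow E_n = -13.6057 eV / n².

The measured value (-0.17 eV) is reported to only 2 significant figures, so we must test candidate n values and see which one matches to that precision.

Candidate energies:
  n = 7:  E = -13.6057/7² = -0.27767 eV
  n = 8:  E = -13.6057/8² = -0.21259 eV
  n = 9:  E = -13.6057/9² = -0.16797 eV  ← matches
  n = 10:  E = -13.6057/10² = -0.13606 eV
  n = 11:  E = -13.6057/11² = -0.11244 eV

Checking against the measurement of -0.17 eV (2 sig figs), only n = 9 agrees:
E_9 = -0.16797 eV, which rounds to -0.17 eV ✓

Therefore n = 9.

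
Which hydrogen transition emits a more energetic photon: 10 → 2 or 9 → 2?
10 → 2

Calculate the energy for each transition:

Transition 10 → 2:
ΔE₁ = |E_2 - E_10| = |-13.6057/2² - (-13.6057/10²)|
ΔE₁ = |-3.40142500000 - (-0.13605700000)| = 3.26536800 eV

Transition 9 → 2:
ΔE₂ = |E_2 - E_9| = |-13.6057/2² - (-13.6057/9²)|
ΔE₂ = |-3.40142500000 - (-0.16797160494)| = 3.23345340 eV

Since 3.26536800 eV > 3.23345340 eV, the transition 10 → 2 emits the more energetic photon.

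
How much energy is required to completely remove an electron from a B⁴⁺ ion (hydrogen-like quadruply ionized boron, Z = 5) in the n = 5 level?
13.60570 eV

The ionization energy is the energy needed to remove the electron completely (n → ∞).

For a hydrogen-like ion with Z = 5, E_n = -13.6057 Z² / n² eV.

At n = 5: E_5 = -13.6057 × 5² / 5² = -13.60570000 eV
At n = ∞: E_∞ = 0 eV

Ionization energy = E_∞ - E_5 = 0 - (-13.60570000) = 13.60570000 eV
Ionization energy ≈ 13.60570 eV

This is also called the binding energy of the electron in state n = 5.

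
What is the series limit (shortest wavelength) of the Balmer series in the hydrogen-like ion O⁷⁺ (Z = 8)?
5.70 nm

The series limit corresponds to the transition from n = ∞ to n = 2.
This is the highest energy (shortest wavelength) transition in the Balmer series.

E_∞ = 0 eV
E_2 = -13.6057 × 8² / 2² = -217.6912 eV

Energy at series limit:
ΔE = E_∞ - E_2 = 0 - (-217.6912) = 217.6912 eV
λ = hc/E = 1239.84 eV·nm / 217.6912 eV = 5.70 nm

This energy equals the ionization energy from the n = 2 state of O⁷⁺.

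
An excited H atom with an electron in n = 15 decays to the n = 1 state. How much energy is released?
13.545 eV

The energy levels are E_n = -13.6057 eV / n².

Energy at n = 15: E_15 = -13.6057 / 15² = -0.060470 eV
Energy at n = 1: E_1 = -13.6057 / 1² = -13.605700 eV

For emission (electron falling to lower state), the photon energy is:
E_photon = E_15 - E_1 = |-0.060470 - (-13.605700)|
E_photon = 13.545 eV

This energy is carried away by the emitted photon.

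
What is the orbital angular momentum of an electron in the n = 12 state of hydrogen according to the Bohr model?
1.26549e-33 J·s (or 12ℏ)

In the Bohr model, angular momentum is quantized:
L = nℏ

where ℏ = h/(2π) = 1.0545718e-34 J·s

For n = 12:
L = 12 × 1.0545718e-34 J·s
L = 1.26549e-33 J·s

This can also be written as L = 12ℏ.
The angular momentum is an integer multiple of the reduced Planck constant.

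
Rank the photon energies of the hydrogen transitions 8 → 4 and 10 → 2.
10 → 2

Calculate the energy for each transition:

Transition 8 → 4:
ΔE₁ = |E_4 - E_8| = |-13.6057/4² - (-13.6057/8²)|
ΔE₁ = |-0.850356250 - (-0.212589063)| = 0.637767 eV

Transition 10 → 2:
ΔE₂ = |E_2 - E_10| = |-13.6057/2² - (-13.6057/10²)|
ΔE₂ = |-3.401425000 - (-0.136057000)| = 3.265368 eV

Since 3.265368 eV > 0.637767 eV, the transition 10 → 2 emits the more energetic photon.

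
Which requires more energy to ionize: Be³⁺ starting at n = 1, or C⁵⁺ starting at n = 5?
Be³⁺ at n = 1 (E = -217.691 eV)

Using E_n = -13.6057 Z² / n² eV:

Be³⁺ (Z = 4) at n = 1:
E = -13.6057 × 4² / 1² = -13.6057 × 16 / 1 = -217.691200 eV

C⁵⁺ (Z = 6) at n = 5:
E = -13.6057 × 6² / 5² = -13.6057 × 36 / 25 = -19.592208 eV

Since -217.691200 eV < -19.592208 eV,
Be³⁺ at n = 1 is more tightly bound (requires more energy to ionize).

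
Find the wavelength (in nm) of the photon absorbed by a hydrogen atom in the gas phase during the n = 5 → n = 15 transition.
2562.93318 nm

First, find the transition energy using E_n = -13.6057 / n² eV:
E_5 = -13.6057 / 5² = -0.54422800000 eV
E_15 = -13.6057 / 15² = -0.06046977778 eV

Photon energy: |ΔE| = |E_15 - E_5| = 0.48375822222 eV

Convert to wavelength using E = hc/λ with hc = 1239.84 eV·nm:
λ = hc/E = 1239.84 eV·nm / 0.48375822222 eV
λ = 2562.93318 nm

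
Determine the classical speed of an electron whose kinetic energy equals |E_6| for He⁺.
7.2923e+05 m/s (or 0.243245% of c)

The binding energy at n = 6 for He⁺ is:
E_6 = -13.6057 × 2²/6² = -1.51174444 eV
|E_6| = 1.51174444 eV

Convert to Joules:
KE = 1.51174444 eV × (1.602177 × 10⁻¹⁹ J/eV) = 2.422082e-19 J

Using KE = ½mv²:
v = √(2·KE/m_e)
v = √(2 × 2.422082e-19 J / 9.10938 × 10⁻³¹ kg)
v = 7.2923e+05 m/s

This is approximately 0.243245% the speed of light.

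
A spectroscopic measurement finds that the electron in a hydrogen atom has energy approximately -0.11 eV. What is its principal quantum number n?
n = 11

The exact energy levels follow E_n = -13.6057 eV / n².

The measured value (-0.11 eV) is reported to only 2 significant figures, so we must test candidate n values and see which one matches to that precision.

Candidate energies:
  n = 9:  E = -13.6057/9² = -0.167972 eV
  n = 10:  E = -13.6057/10² = -0.136057 eV
  n = 11:  E = -13.6057/11² = -0.112444 eV  ← matches
  n = 12:  E = -13.6057/12² = -0.094484 eV
  n = 13:  E = -13.6057/13² = -0.080507 eV

Checking against the measurement of -0.11 eV (2 sig figs), only n = 11 agrees:
E_11 = -0.112444 eV, which rounds to -0.11 eV ✓

Therefore n = 11.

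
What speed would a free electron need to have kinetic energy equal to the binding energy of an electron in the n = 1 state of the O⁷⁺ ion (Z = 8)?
1.7502e+07 m/s (or 5.837885% of c)

The binding energy at n = 1 for O⁷⁺ is:
E_1 = -13.6057 × 8²/1² = -870.76480000 eV
|E_1| = 870.76480000 eV

Convert to Joules:
KE = 870.76480000 eV × (1.602177 × 10⁻¹⁹ J/eV) = 1.395119e-16 J

Using KE = ½mv²:
v = √(2·KE/m_e)
v = √(2 × 1.395119e-16 J / 9.10938 × 10⁻³¹ kg)
v = 1.7502e+07 m/s

This is approximately 5.837885% the speed of light.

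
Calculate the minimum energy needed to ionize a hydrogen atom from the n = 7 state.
0.278 eV

The ionization energy is the energy needed to remove the electron completely (n → ∞).

For hydrogen, E_n = -13.6057 eV / n².

At n = 7: E_7 = -13.6057 / 7² = -0.277667 eV
At n = ∞: E_∞ = 0 eV

Ionization energy = E_∞ - E_7 = 0 - (-0.277667) = 0.277667 eV
Ionization energy ≈ 0.278 eV

This is also called the binding energy of the electron in state n = 7.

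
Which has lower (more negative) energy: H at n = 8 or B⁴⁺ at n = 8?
B⁴⁺ at n = 8 (E = -5.31473 eV)

Using E_n = -13.6057 Z² / n² eV:

H (Z = 1) at n = 8:
E = -13.6057 × 1² / 8² = -13.6057 × 1 / 64 = -0.21258906 eV

B⁴⁺ (Z = 5) at n = 8:
E = -13.6057 × 5² / 8² = -13.6057 × 25 / 64 = -5.31472656 eV

Since -5.31472656 eV < -0.21258906 eV,
B⁴⁺ at n = 8 is more tightly bound (requires more energy to ionize).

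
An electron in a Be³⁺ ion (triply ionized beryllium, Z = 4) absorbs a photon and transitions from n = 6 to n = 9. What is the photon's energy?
3.359432 eV

The energy levels of a hydrogen-like atom are E_n = -13.6057 Z² eV / n².

Energy at n = 6: E_6 = -13.6057 × 4² / 6² = -6.046977778 eV
Energy at n = 9: E_9 = -13.6057 × 4² / 9² = -2.687545679 eV

The excitation energy is the difference:
ΔE = E_9 - E_6
ΔE = -2.687545679 - (-6.046977778)
ΔE = 3.359432 eV

Since this is positive, energy must be absorbed (photon absorption).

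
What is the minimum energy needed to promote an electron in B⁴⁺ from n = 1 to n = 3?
302.349 eV

The energy levels of a hydrogen-like atom are E_n = -13.6057 Z² eV / n².

Energy at n = 1: E_1 = -13.6057 × 5² / 1² = -340.142500 eV
Energy at n = 3: E_3 = -13.6057 × 5² / 3² = -37.793611 eV

The excitation energy is the difference:
ΔE = E_3 - E_1
ΔE = -37.793611 - (-340.142500)
ΔE = 302.349 eV

Since this is positive, energy must be absorbed (photon absorption).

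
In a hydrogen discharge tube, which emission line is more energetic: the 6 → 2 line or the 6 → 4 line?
6 → 2

Calculate the energy for each transition:

Transition 6 → 2:
ΔE₁ = |E_2 - E_6| = |-13.6057/2² - (-13.6057/6²)|
ΔE₁ = |-3.40142500000 - (-0.37793611111)| = 3.02348889 eV

Transition 6 → 4:
ΔE₂ = |E_4 - E_6| = |-13.6057/4² - (-13.6057/6²)|
ΔE₂ = |-0.85035625000 - (-0.37793611111)| = 0.47242014 eV

Since 3.02348889 eV > 0.47242014 eV, the transition 6 → 2 emits the more energetic photon.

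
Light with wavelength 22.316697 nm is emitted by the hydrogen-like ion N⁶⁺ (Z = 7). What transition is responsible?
n = 6 → n = 3

First, find the photon energy from the wavelength (hc = 1239.84 eV·nm):
E = hc/λ = 1239.84 eV·nm / 22.316697 nm = 55.556609 eV

The energy levels of N⁶⁺ satisfy E_n = -13.6057 × 7² / n² eV, so an emission n_i → n_f releases
ΔE = 13.6057 × 7² × (1/n_f² − 1/n_i²) eV.

Setting ΔE equal to the photon energy:
1/n_f² − 1/n_i² = 55.556609 / (13.6057 × 7²) = 0.083333334

Since 1/n_i² must be positive, we need 1/n_f² > 0.083333334, i.e. n_f ≤ 3. For each allowed n_f, solve n_i = (1/n_f² − 0.083333334)^(−1/2) and check whether it is a whole number:
  n_f = 1: 1/n_i² = 1.000000000 − 0.083333334 = 0.916666666 → n_i = 1.044  (not an integer) ✗
  n_f = 2: 1/n_i² = 0.250000000 − 0.083333334 = 0.166666666 → n_i = 2.449  (not an integer) ✗
  n_f = 3: 1/n_i² = 0.111111111 − 0.083333334 = 0.027777777 → n_i = 6.000  → integer, n_i = 6 ✓

Only n_f = 3 gives an integer upper level, n_i = 6.

The transition is from n = 6 to n = 3 (emission).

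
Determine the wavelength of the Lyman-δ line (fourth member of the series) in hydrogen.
94.923 nm

The lines of a series are numbered from the longest wavelength (smallest ΔE) outward; the fourth line is the transition from n = n_f + 4 to n_f.
The Lyman series has all transitions ending at n_f = 1.

For H, the fourth line (δ-line) is the jump from n = 5 to n = 1:
E_5 = -13.6057 / 5² = -0.54423 eV
E_1 = -13.6057 / 1² = -13.60570 eV
ΔE = E_5 - E_1 = 13.06147 eV

λ = hc/E = 1239.84 eV·nm / 13.06147 eV
λ = 94.923 nm

This is the δ-line of the Lyman series in H.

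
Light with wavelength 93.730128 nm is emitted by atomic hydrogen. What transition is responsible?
n = 6 → n = 1

First, find the photon energy from the wavelength (hc = 1239.84 eV·nm):
E = hc/λ = 1239.84 eV·nm / 93.730128 nm = 13.227764 eV

The energy levels of hydrogen satisfy E_n = -13.6057 / n² eV, so an emission n_i → n_f releases
ΔE = 13.6057 × (1/n_f² − 1/n_i²) eV.

Setting ΔE equal to the photon energy:
1/n_f² − 1/n_i² = 13.227764 / 13.6057 = 0.97222223

Since 1/n_i² must be positive, we need 1/n_f² > 0.97222223, i.e. n_f ≤ 1. For each allowed n_f, solve n_i = (1/n_f² − 0.97222223)^(−1/2) and check whether it is a whole number:
  n_f = 1: 1/n_i² = 1.00000000 − 0.97222223 = 0.02777777 → n_i = 6.000  → integer, n_i = 6 ✓

Only n_f = 1 gives an integer upper level, n_i = 6.

The transition is from n = 6 to n = 1 (emission).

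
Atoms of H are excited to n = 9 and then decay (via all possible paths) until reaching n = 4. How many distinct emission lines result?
15

The electron can occupy levels n = 4, 5, ..., 9 during de-excitation — that is m = 9 - 4 + 1 = 6 distinct levels.

The number of distinct spectral lines equals the number of ways to choose 2 of these m levels (each pair gives one possible emission transition):

Number of lines = m(m-1)/2 = 6×5/2 = 15

These correspond to all possible transitions between the 6 levels:
9 → 8, 9 → 7, 9 → 6, 9 → 5, 9 → 4, 8 → 7, 8 → 6, 8 → 5...

Each transition produces a photon with a unique energy (and thus wavelength). This count does not depend on Z.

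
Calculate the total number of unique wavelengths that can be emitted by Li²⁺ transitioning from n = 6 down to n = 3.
6

The electron can occupy levels n = 3, 4, ..., 6 during de-excitation — that is m = 6 - 3 + 1 = 4 distinct levels.

The number of distinct spectral lines equals the number of ways to choose 2 of these m levels (each pair gives one possible emission transition):

Number of lines = m(m-1)/2 = 4×3/2 = 6

These correspond to all possible transitions between the 4 levels:
6 → 5, 6 → 4, 6 → 3, 5 → 4, 5 → 3, 4 → 3

Each transition produces a photon with a unique energy (and thus wavelength). This count does not depend on Z.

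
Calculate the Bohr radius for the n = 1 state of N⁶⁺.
0.00756 nm (or 0.07560 Å)

The Bohr radius formula is:
r_n = n² a₀ / Z

where a₀ = 0.05291772 nm is the Bohr radius.

For N⁶⁺ (Z = 7) at n = 1:
r_1 = 1² × 0.05291772 nm / 7
r_1 = 1 × 0.05291772 nm / 7
r_1 = 0.052918 nm / 7
r_1 = 0.00756 nm

The electron orbits at approximately 0.00756 nm from the nucleus.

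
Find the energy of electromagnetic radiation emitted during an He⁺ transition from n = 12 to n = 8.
0.472420 eV

The energy levels are E_n = -13.6057 Z² eV / n².

Energy at n = 12: E_12 = -13.6057 × 2² / 12² = -0.377936111 eV
Energy at n = 8: E_8 = -13.6057 × 2² / 8² = -0.850356250 eV

For emission (electron falling to lower state), the photon energy is:
E_photon = E_12 - E_8 = |-0.377936111 - (-0.850356250)|
E_photon = 0.472420 eV

This energy is carried away by the emitted photon.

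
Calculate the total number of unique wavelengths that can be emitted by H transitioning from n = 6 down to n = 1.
15

The electron can occupy levels n = 1, 2, ..., 6 during de-excitation — that is m = 6 - 1 + 1 = 6 distinct levels.

The number of distinct spectral lines equals the number of ways to choose 2 of these m levels (each pair gives one possible emission transition):

Number of lines = m(m-1)/2 = 6×5/2 = 15

These correspond to all possible transitions between the 6 levels:
6 → 5, 6 → 4, 6 → 3, 6 → 2, 6 → 1, 5 → 4, 5 → 3, 5 → 2...

Each transition produces a photon with a unique energy (and thus wavelength). This count does not depend on Z.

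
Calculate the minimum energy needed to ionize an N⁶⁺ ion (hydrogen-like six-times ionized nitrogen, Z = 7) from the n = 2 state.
166.67 eV

The ionization energy is the energy needed to remove the electron completely (n → ∞).

For a hydrogen-like ion with Z = 7, E_n = -13.6057 Z² / n² eV.

At n = 2: E_2 = -13.6057 × 7² / 2² = -166.66983 eV
At n = ∞: E_∞ = 0 eV

Ionization energy = E_∞ - E_2 = 0 - (-166.66983) = 166.66983 eV
Ionization energy ≈ 166.67 eV

This is also called the binding energy of the electron in state n = 2.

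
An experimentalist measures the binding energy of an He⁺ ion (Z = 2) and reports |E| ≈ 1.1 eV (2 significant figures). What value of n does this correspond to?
n = 7

The exact energy levels follow E_n = -13.6057 Z² / n² eV with Z = 2.

The measured value (-1.1 eV) is reported to only 2 significant figures, so we must test candidate n values and see which one matches to that precision.

Candidate energies:
  n = 5:  E = -13.6057 × 2² / 5² = -2.176912 eV
  n = 6:  E = -13.6057 × 2² / 6² = -1.511744 eV
  n = 7:  E = -13.6057 × 2² / 7² = -1.110669 eV  ← matches
  n = 8:  E = -13.6057 × 2² / 8² = -0.850356 eV
  n = 9:  E = -13.6057 × 2² / 9² = -0.671886 eV

Checking against the measurement of -1.1 eV (2 sig figs), only n = 7 agrees:
E_7 = -1.110669 eV, which rounds to -1.1 eV ✓

Therefore n = 7.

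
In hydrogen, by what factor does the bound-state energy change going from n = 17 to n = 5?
11.560000

Using E_n = -13.6057 Z² / n² eV with Z = 1:

E_5 = -13.6057 / 5² = -13.6057 / 25 = -0.544228000000 eV
E_17 = -13.6057 / 17² = -13.6057 / 289 = -0.047078546713 eV

The ratio is:
E_5/E_17 = (-0.544228000000) / (-0.047078546713)
E_5/E_17 = (-13.6057/25) / (-13.6057/289)
E_5/E_17 = 289/25
E_5/E_17 = 11.560000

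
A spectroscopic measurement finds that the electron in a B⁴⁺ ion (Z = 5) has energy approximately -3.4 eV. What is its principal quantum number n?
n = 10

The exact energy levels follow E_n = -13.6057 Z² / n² eV with Z = 5.

The measured value (-3.4 eV) is reported to only 2 significant figures, so we must test candidate n values and see which one matches to that precision.

Candidate energies:
  n = 8:  E = -13.6057 × 5² / 8² = -5.31473 eV
  n = 9:  E = -13.6057 × 5² / 9² = -4.19929 eV
  n = 10:  E = -13.6057 × 5² / 10² = -3.40143 eV  ← matches
  n = 11:  E = -13.6057 × 5² / 11² = -2.81110 eV
  n = 12:  E = -13.6057 × 5² / 12² = -2.36210 eV

Checking against the measurement of -3.4 eV (2 sig figs), only n = 10 agrees:
E_10 = -3.40143 eV, which rounds to -3.4 eV ✓

Therefore n = 10.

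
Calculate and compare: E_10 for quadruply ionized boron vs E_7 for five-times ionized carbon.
C⁵⁺ at n = 7 (E = -10.00 eV)

Using E_n = -13.6057 Z² / n² eV:

B⁴⁺ (Z = 5) at n = 10:
E = -13.6057 × 5² / 10² = -13.6057 × 25 / 100 = -3.40143 eV

C⁵⁺ (Z = 6) at n = 7:
E = -13.6057 × 6² / 7² = -13.6057 × 36 / 49 = -9.99602 eV

Since -9.99602 eV < -3.40143 eV,
C⁵⁺ at n = 7 is more tightly bound (requires more energy to ionize).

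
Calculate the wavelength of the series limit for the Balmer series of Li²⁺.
40.50067 nm

The series limit corresponds to the transition from n = ∞ to n = 2.
This is the highest energy (shortest wavelength) transition in the Balmer series.

E_∞ = 0 eV
E_2 = -13.6057 × 3² / 2² = -30.6128250 eV

Energy at series limit:
ΔE = E_∞ - E_2 = 0 - (-30.6128250) = 30.6128250 eV
λ = hc/E = 1239.84 eV·nm / 30.6128250 eV = 40.50067 nm

This energy equals the ionization energy from the n = 2 state of Li²⁺.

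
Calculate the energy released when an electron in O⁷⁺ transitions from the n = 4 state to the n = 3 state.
42.3288 eV

The energy levels are E_n = -13.6057 Z² eV / n².

Energy at n = 4: E_4 = -13.6057 × 8² / 4² = -54.4228000 eV
Energy at n = 3: E_3 = -13.6057 × 8² / 3² = -96.7516444 eV

For emission (electron falling to lower state), the photon energy is:
E_photon = E_4 - E_3 = |-54.4228000 - (-96.7516444)|
E_photon = 42.3288 eV

This energy is carried away by the emitted photon.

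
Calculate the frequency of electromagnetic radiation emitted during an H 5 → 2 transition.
6.91e+14 Hz

First, find the transition energy:
E_5 = -13.6057 / 5² = -0.54422800 eV
E_2 = -13.6057 / 2² = -3.40142500 eV
|ΔE| = |E_2 - E_5| = 2.85719700 eV

Convert to Joules: E = 2.85719700 eV × (1.602177 × 10⁻¹⁹ J/eV) = 4.5777e-19 J

Using E = hf:
f = E/h = 4.5777e-19 J / (6.62607 × 10⁻³⁴ J·s)
f = 6.91e+14 Hz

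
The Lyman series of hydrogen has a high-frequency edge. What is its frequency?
3.29e+15 Hz

The series limit corresponds to the transition from n = ∞ to n = 1.
This is the highest energy (shortest wavelength) transition in the Lyman series.

E_∞ = 0 eV
E_1 = -13.6057 / 1² = -13.6057 eV

Energy at series limit:
ΔE = E_∞ - E_1 = 0 - (-13.6057) = 13.6057 eV
E = 13.6057 eV × (1.602177 × 10⁻¹⁹ J/eV) = 2.1799e-18 J
f = E/h = 2.1799e-18 J / (6.62607 × 10⁻³⁴ J·s) = 3.29e+15 Hz

This energy equals the ionization energy from the n = 1 state of hydrogen.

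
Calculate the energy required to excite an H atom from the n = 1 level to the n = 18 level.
13.56 eV

The energy levels of a hydrogen-like atom are E_n = -13.6057 eV / n².

Energy at n = 1: E_1 = -13.6057 / 1² = -13.60570 eV
Energy at n = 18: E_18 = -13.6057 / 18² = -0.04199 eV

The excitation energy is the difference:
ΔE = E_18 - E_1
ΔE = -0.04199 - (-13.60570)
ΔE = 13.56 eV

Since this is positive, energy must be absorbed (photon absorption).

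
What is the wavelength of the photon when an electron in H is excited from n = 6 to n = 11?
4669.96578 nm

First, find the transition energy using E_n = -13.6057 / n² eV:
E_6 = -13.6057 / 6² = -0.37793611111 eV
E_11 = -13.6057 / 11² = -0.11244380165 eV

Photon energy: |ΔE| = |E_11 - E_6| = 0.26549230946 eV

Convert to wavelength using E = hc/λ with hc = 1239.84 eV·nm:
λ = hc/E = 1239.84 eV·nm / 0.26549230946 eV
λ = 4669.96578 nm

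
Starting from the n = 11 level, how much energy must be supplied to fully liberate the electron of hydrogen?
0.112444 eV

The ionization energy is the energy needed to remove the electron completely (n → ∞).

For hydrogen, E_n = -13.6057 eV / n².

At n = 11: E_11 = -13.6057 / 11² = -0.112443802 eV
At n = ∞: E_∞ = 0 eV

Ionization energy = E_∞ - E_11 = 0 - (-0.112443802) = 0.112443802 eV
Ionization energy ≈ 0.112444 eV

This is also called the binding energy of the electron in state n = 11.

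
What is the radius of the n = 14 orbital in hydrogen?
10.371873 nm (or 103.718733 Å)

The Bohr radius formula is:
r_n = n² a₀ / Z

where a₀ = 0.052917721 nm is the Bohr radius.

For H (Z = 1) at n = 14:
r_14 = 14² × 0.052917721 nm / 1
r_14 = 196 × 0.052917721 nm / 1
r_14 = 10.3718733 nm / 1
r_14 = 10.371873 nm

The electron orbits at approximately 10.371873 nm from the nucleus.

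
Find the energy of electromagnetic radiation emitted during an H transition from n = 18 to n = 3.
1.470 eV

The energy levels are E_n = -13.6057 eV / n².

Energy at n = 18: E_18 = -13.6057 / 18² = -0.041993 eV
Energy at n = 3: E_3 = -13.6057 / 3² = -1.511744 eV

For emission (electron falling to lower state), the photon energy is:
E_photon = E_18 - E_3 = |-0.041993 - (-1.511744)|
E_photon = 1.470 eV

This energy is carried away by the emitted photon.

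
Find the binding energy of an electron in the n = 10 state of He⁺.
0.54 eV

The ionization energy is the energy needed to remove the electron completely (n → ∞).

For a hydrogen-like ion with Z = 2, E_n = -13.6057 Z² / n² eV.

At n = 10: E_10 = -13.6057 × 2² / 10² = -0.54423 eV
At n = ∞: E_∞ = 0 eV

Ionization energy = E_∞ - E_10 = 0 - (-0.54423) = 0.54423 eV
Ionization energy ≈ 0.54 eV

This is also called the binding energy of the electron in state n = 10.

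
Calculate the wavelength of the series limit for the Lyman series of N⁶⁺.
1.85972 nm

The series limit corresponds to the transition from n = ∞ to n = 1.
This is the highest energy (shortest wavelength) transition in the Lyman series.

E_∞ = 0 eV
E_1 = -13.6057 × 7² / 1² = -666.6793000 eV

Energy at series limit:
ΔE = E_∞ - E_1 = 0 - (-666.6793000) = 666.6793000 eV
λ = hc/E = 1239.84 eV·nm / 666.6793000 eV = 1.85972 nm

This energy equals the ionization energy from the n = 1 state of N⁶⁺.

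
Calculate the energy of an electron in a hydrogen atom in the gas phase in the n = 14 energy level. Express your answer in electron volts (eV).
-0.0694 eV

The energy levels of a hydrogen-like atom are given by:
E_n = -13.6057 eV / n²

For n = 14:
E_14 = -13.6057 eV / 14²
E_14 = -13.6057 eV / 196
E_14 = -0.0694 eV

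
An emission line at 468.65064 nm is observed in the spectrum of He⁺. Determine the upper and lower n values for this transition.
n = 4 → n = 3

First, find the photon energy from the wavelength (hc = 1239.84 eV·nm):
E = hc/λ = 1239.84 eV·nm / 468.65064 nm = 2.6455528 eV

The energy levels of He⁺ satisfy E_n = -13.6057 × 2² / n² eV, so an emission n_i → n_f releases
ΔE = 13.6057 × 2² × (1/n_f² − 1/n_i²) eV.

Setting ΔE equal to the photon energy:
1/n_f² − 1/n_i² = 2.6455528 / (13.6057 × 2²) = 0.048611112

Since 1/n_i² must be positive, we need 1/n_f² > 0.048611112, i.e. n_f ≤ 4. For each allowed n_f, solve n_i = (1/n_f² − 0.048611112)^(−1/2) and check whether it is a whole number:
  n_f = 1: 1/n_i² = 1.000000000 − 0.048611112 = 0.951388888 → n_i = 1.025  (not an integer) ✗
  n_f = 2: 1/n_i² = 0.250000000 − 0.048611112 = 0.201388888 → n_i = 2.228  (not an integer) ✗
  n_f = 3: 1/n_i² = 0.111111111 − 0.048611112 = 0.062499999 → n_i = 4.000  → integer, n_i = 4 ✓
  n_f = 4: 1/n_i² = 0.062500000 − 0.048611112 = 0.013888888 → n_i = 8.485  (not an integer) ✗

Only n_f = 3 gives an integer upper level, n_i = 4.

The transition is from n = 4 to n = 3 (emission).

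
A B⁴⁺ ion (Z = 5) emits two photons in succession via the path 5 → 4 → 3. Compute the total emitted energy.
24.188 eV

The energy levels of B⁴⁺ are E_n = -13.6057 × 5² / n² eV.

First transition (5 → 4):
ΔE₁ = |E_4 - E_5|
ΔE₁ = |-21.258906250 - (-13.605700000)| = 7.653206 eV

Second transition (4 → 3):
ΔE₂ = |E_3 - E_4|
ΔE₂ = |-37.793611111 - (-21.258906250)| = 16.534705 eV

Total energy released:
E_total = ΔE₁ + ΔE₂ = 7.653206 + 16.534705 = 24.188 eV

Note: This equals the direct transition 5 → 3: 24.188 eV ✓
Energy is conserved regardless of the path taken.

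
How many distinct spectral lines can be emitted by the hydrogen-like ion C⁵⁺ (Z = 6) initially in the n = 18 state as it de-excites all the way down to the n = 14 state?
10

The electron can occupy levels n = 14, 15, ..., 18 during de-excitation — that is m = 18 - 14 + 1 = 5 distinct levels.

The number of distinct spectral lines equals the number of ways to choose 2 of these m levels (each pair gives one possible emission transition):

Number of lines = m(m-1)/2 = 5×4/2 = 10

These correspond to all possible transitions between the 5 levels:
18 → 17, 18 → 16, 18 → 15, 18 → 14, 17 → 16, 17 → 15, 17 → 14, 16 → 15...

Each transition produces a photon with a unique energy (and thus wavelength). This count does not depend on Z.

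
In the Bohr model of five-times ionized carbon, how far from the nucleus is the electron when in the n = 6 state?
0.3175 nm (or 3.1751 Å)

The Bohr radius formula is:
r_n = n² a₀ / Z

where a₀ = 0.0529177 nm is the Bohr radius.

For C⁵⁺ (Z = 6) at n = 6:
r_6 = 6² × 0.0529177 nm / 6
r_6 = 36 × 0.0529177 nm / 6
r_6 = 1.90504 nm / 6
r_6 = 0.3175 nm

The electron orbits at approximately 0.3175 nm from the nucleus.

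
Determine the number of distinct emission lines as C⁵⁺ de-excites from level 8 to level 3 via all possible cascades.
15

The electron can occupy levels n = 3, 4, ..., 8 during de-excitation — that is m = 8 - 3 + 1 = 6 distinct levels.

The number of distinct spectral lines equals the number of ways to choose 2 of these m levels (each pair gives one possible emission transition):

Number of lines = m(m-1)/2 = 6×5/2 = 15

These correspond to all possible transitions between the 6 levels:
8 → 7, 8 → 6, 8 → 5, 8 → 4, 8 → 3, 7 → 6, 7 → 5, 7 → 4...

Each transition produces a photon with a unique energy (and thus wavelength). This count does not depend on Z.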